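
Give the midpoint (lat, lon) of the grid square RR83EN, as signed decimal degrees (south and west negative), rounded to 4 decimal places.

83.5625, 176.3750

Field R=17, R=17: +17·20° lon, +17·10° lat → SW at lon 160°, lat 80°.
Square 8, 3: +8·2° lon, +3·1° lat → SW at lon 176°, lat 83°.
Subsquare e=4, n=13: +4·0.0833333° lon, +13·0.0416667° lat → SW at lon 176.333°, lat 83.5417°.
Cell spans 0.0833333° lon × 0.0416667° lat. Centre is SW corner plus half of each.
latitude 83.5625, longitude 176.3750.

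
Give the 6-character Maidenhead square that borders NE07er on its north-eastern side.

NE07fs

Longitude subsquare e = 4; +1 → 5 = f.
Latitude subsquare r = 17; +1 → 18 = s.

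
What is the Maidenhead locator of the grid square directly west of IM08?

HM98

Longitude square 0; −1 → -1, wraps to 9, carry into field.
Longitude field I = 8; −1 → 7 = H.
The latitude characters are unchanged.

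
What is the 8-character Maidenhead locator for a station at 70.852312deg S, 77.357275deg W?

Shift to the Maidenhead origin (180°W, 90°S): lon 102.64272, lat 19.14769.
Field: lon ⌊102.64272/20⌋ = 5 → F; lat ⌊19.14769/10⌋ = 1 → B.
Square: lon ⌊2.64272/2⌋ = 1; lat ⌊9.14769/1⌋ = 9.
Subsquare: lon ⌊0.64272/0.0833333⌋ = 7 → h; lat ⌊0.14769/0.0416667⌋ = 3 → d.
Extended square: lon ⌊0.05939/0.00833333⌋ = 7; lat ⌊0.02269/0.00416667⌋ = 5.

FB19hd75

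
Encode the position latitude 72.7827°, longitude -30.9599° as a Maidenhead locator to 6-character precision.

HQ42ms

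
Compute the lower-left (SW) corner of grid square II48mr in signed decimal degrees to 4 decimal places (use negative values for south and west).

Field I=8, I=8: +8·20° lon, +8·10° lat → SW at lon -20°, lat -10°.
Square 4, 8: +4·2° lon, +8·1° lat → SW at lon -12°, lat -2°.
Subsquare m=12, r=17: +12·0.0833333° lon, +17·0.0416667° lat → SW at lon -11°, lat -1.29167°.
latitude -1.2917, longitude -11.0000.

-1.2917, -11.0000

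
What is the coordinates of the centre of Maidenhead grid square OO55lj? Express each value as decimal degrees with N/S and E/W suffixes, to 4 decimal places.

Field O=14, O=14: +14·20° lon, +14·10° lat → SW at lon 100°, lat 50°.
Square 5, 5: +5·2° lon, +5·1° lat → SW at lon 110°, lat 55°.
Subsquare l=11, j=9: +11·0.0833333° lon, +9·0.0416667° lat → SW at lon 110.917°, lat 55.375°.
Cell spans 0.0833333° lon × 0.0416667° lat. Centre is SW corner plus half of each.
latitude 55.3958° N, longitude 110.9583° E.

55.3958° N, 110.9583° E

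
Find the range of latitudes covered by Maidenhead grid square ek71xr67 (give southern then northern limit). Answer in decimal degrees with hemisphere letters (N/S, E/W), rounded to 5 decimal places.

11.73750° N, 11.74167° N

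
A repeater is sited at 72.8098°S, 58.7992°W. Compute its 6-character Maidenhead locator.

GB07oe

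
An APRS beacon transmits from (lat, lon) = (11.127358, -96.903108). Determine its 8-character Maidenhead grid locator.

EK11nd10

Offset from 180°W / 90°S: lon 83.09689°, lat 101.12736°.
Field: 83.09689/20 → 4 → E, 101.12736/10 → 10 → K; chars EK.
Square: 3.09689/2 → 1, 1.12736/1 → 1; chars 11.
Subsquare: 1.09689/0.0833333 → 13 → n, 0.12736/0.0416667 → 3 → d; chars nd.
Extended square: 0.01356/0.00833333 → 1, 0.00236/0.00416667 → 0; chars 10.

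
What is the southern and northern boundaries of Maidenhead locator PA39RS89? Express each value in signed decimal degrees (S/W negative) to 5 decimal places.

-80.21250, -80.20833

Field P=15, A=0: +15·20° lon, +0·10° lat → SW at lon 120°, lat -90°.
Square 3, 9: +3·2° lon, +9·1° lat → SW at lon 126°, lat -81°.
Subsquare r=17, s=18: +17·0.0833333° lon, +18·0.0416667° lat → SW at lon 127.417°, lat -80.25°.
Extended square 8, 9: +8·0.00833333° lon, +9·0.00416667° lat → SW at lon 127.483°, lat -80.2125°.
Cell spans 0.00833333° lon × 0.00416667° lat.
south -80.21250, north -80.20833.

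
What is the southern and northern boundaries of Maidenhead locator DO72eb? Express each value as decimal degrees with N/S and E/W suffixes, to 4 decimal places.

52.0417° N, 52.0833° N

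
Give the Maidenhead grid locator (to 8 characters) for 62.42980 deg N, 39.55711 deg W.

Shift to the Maidenhead origin (180°W, 90°S): lon 140.44289, lat 152.42980.
Field: 140.44289/20 → 7 → H, 152.42980/10 → 15 → P; chars HP.
Square: 0.44289/2 → 0, 2.42980/1 → 2; chars 02.
Subsquare: 0.44289/0.0833333 → 5 → f, 0.42980/0.0416667 → 10 → k; chars fk.
Extended square: 0.02622/0.00833333 → 3, 0.01313/0.00416667 → 3; chars 33.

HP02fk33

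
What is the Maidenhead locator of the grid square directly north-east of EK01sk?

EK01tl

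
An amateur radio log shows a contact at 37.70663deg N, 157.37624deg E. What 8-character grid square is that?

Shift to the Maidenhead origin (180°W, 90°S): lon 337.37624, lat 127.70663.
Field: lon ⌊337.37624/20⌋ = 16 → Q; lat ⌊127.70663/10⌋ = 12 → M.
Square: lon ⌊17.37624/2⌋ = 8; lat ⌊7.70663/1⌋ = 7.
Subsquare: lon ⌊1.37624/0.0833333⌋ = 16 → q; lat ⌊0.70663/0.0416667⌋ = 16 → q.
Extended square: lon ⌊0.04291/0.00833333⌋ = 5; lat ⌊0.03996/0.00416667⌋ = 9.

QM87qq59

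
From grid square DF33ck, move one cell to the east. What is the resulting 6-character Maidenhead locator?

DF33dk

Longitude subsquare c = 2; +1 → 3 = d.
The latitude characters are unchanged.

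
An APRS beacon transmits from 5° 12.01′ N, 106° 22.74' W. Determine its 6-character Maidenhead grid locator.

DJ65te

Add 180° to longitude and 90° to latitude: 73.6210, 95.2002.
Field: 73.6210/20 → 3 → D, 95.2002/10 → 9 → J; chars DJ.
Square: 13.6210/2 → 6, 5.2002/1 → 5; chars 65.
Subsquare: 1.6210/0.0833333 → 19 → t, 0.2002/0.0416667 → 4 → e; chars te.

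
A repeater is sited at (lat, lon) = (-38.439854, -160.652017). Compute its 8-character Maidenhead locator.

AF91qn14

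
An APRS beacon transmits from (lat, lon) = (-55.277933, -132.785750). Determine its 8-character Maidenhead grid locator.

Add 180° to longitude and 90° to latitude: 47.21425, 34.72207.
Field: lon ⌊47.21425/20⌋ = 2 → C; lat ⌊34.72207/10⌋ = 3 → D.
Square: lon ⌊7.21425/2⌋ = 3; lat ⌊4.72207/1⌋ = 4.
Subsquare: lon ⌊1.21425/0.0833333⌋ = 14 → o; lat ⌊0.72207/0.0416667⌋ = 17 → r.
Extended square: lon ⌊0.04758/0.00833333⌋ = 5; lat ⌊0.01373/0.00416667⌋ = 3.

CD34or53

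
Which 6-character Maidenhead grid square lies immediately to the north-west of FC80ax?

Longitude subsquare a = 0; −1 → -1, wraps to 23 = x, carry into square.
Longitude square 8; −1 → 7.
Latitude subsquare x = 23; +1 → 24, wraps to 0 = a, carry into square.
Latitude square 0; +1 → 1.

FC71xa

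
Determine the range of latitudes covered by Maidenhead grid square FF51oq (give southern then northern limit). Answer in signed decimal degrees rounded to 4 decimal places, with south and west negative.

-38.3333, -38.2917

Field F=5, F=5: +5·20° lon, +5·10° lat → SW at lon -80°, lat -40°.
Square 5, 1: +5·2° lon, +1·1° lat → SW at lon -70°, lat -39°.
Subsquare o=14, q=16: +14·0.0833333° lon, +16·0.0416667° lat → SW at lon -68.8333°, lat -38.3333°.
Cell spans 0.0833333° lon × 0.0416667° lat.
south -38.3333, north -38.2917.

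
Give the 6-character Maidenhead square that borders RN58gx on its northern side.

RN59ga

Latitude subsquare x = 23; +1 → 24, wraps to 0 = a, carry into square.
Latitude square 8; +1 → 9.
The longitude characters are unchanged.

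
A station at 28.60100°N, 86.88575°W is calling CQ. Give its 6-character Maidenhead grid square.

EL68no

Add 180° to longitude and 90° to latitude: 93.1142, 118.6010.
Field: 93.1142/20 → 4 → E, 118.6010/10 → 11 → L; chars EL.
Square: 13.1142/2 → 6, 8.6010/1 → 8; chars 68.
Subsquare: 1.1142/0.0833333 → 13 → n, 0.6010/0.0416667 → 14 → o; chars no.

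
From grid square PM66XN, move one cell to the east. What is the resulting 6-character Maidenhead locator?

PM76an

Longitude subsquare x = 23; +1 → 24, wraps to 0 = a, carry into square.
Longitude square 6; +1 → 7.
The latitude characters are unchanged.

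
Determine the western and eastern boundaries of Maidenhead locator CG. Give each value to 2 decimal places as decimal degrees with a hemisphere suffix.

Field C=2, G=6: +2·20° lon, +6·10° lat → SW at lon -140°, lat -30°.
Cell spans 20° lon × 10° lat.
west 140.00° W, east 120.00° W.

140.00° W, 120.00° W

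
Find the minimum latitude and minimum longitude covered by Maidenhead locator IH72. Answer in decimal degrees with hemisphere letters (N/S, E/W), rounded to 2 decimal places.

Field I=8, H=7: +8·20° lon, +7·10° lat → SW at lon -20°, lat -20°.
Square 7, 2: +7·2° lon, +2·1° lat → SW at lon -6°, lat -18°.
latitude 18.00° S, longitude 6.00° W.

18.00° S, 6.00° W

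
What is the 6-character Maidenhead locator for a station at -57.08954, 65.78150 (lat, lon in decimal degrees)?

Offset from 180°W / 90°S: lon 245.7815°, lat 32.9105°.
Field: 245.7815/20 → 12 → M, 32.9105/10 → 3 → D; chars MD.
Square: 5.7815/2 → 2, 2.9105/1 → 2; chars 22.
Subsquare: 1.7815/0.0833333 → 21 → v, 0.9105/0.0416667 → 21 → v; chars vv.

MD22vv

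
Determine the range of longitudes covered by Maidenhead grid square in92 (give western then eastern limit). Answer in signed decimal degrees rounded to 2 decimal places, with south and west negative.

Field I=8, N=13: +8·20° lon, +13·10° lat → SW at lon -20°, lat 40°.
Square 9, 2: +9·2° lon, +2·1° lat → SW at lon -2°, lat 42°.
Cell spans 2° lon × 1° lat.
west -2.00, east 0.00.

-2.00, 0.00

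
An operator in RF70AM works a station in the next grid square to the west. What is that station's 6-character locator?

RF60xm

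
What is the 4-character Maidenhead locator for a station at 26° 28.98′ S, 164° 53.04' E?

RG23

Offset from 180°W / 90°S: lon 344.88°, lat 63.52°.
Field (20°×10°, letters A–R): lon ⌊344.88/20⌋ = 17 → R; lat ⌊63.52/10⌋ = 6 → G.
Square (2°×1°, digits 0–9): lon ⌊4.88/2⌋ = 2; lat ⌊3.52/1⌋ = 3.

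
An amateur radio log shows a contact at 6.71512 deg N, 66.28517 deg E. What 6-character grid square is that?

MJ36dr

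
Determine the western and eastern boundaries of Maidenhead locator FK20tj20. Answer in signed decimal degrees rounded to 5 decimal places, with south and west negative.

Field F=5, K=10: +5·20° lon, +10·10° lat → SW at lon -80°, lat 10°.
Square 2, 0: +2·2° lon, +0·1° lat → SW at lon -76°, lat 10°.
Subsquare t=19, j=9: +19·0.0833333° lon, +9·0.0416667° lat → SW at lon -74.4167°, lat 10.375°.
Extended square 2, 0: +2·0.00833333° lon, +0·0.00416667° lat → SW at lon -74.4°, lat 10.375°.
Cell spans 0.00833333° lon × 0.00416667° lat.
west -74.40000, east -74.39167.

-74.40000, -74.39167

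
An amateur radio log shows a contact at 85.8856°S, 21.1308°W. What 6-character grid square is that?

HA94kc

Add 180° to longitude and 90° to latitude: 158.8692, 4.1144.
Field: 158.8692/20 → 7 → H, 4.1144/10 → 0 → A; chars HA.
Square: 18.8692/2 → 9, 4.1144/1 → 4; chars 94.
Subsquare: 0.8692/0.0833333 → 10 → k, 0.1144/0.0416667 → 2 → c; chars kc.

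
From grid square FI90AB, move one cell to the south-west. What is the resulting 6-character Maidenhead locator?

Longitude subsquare a = 0; −1 → -1, wraps to 23 = x, carry into square.
Longitude square 9; −1 → 8.
Latitude subsquare b = 1; −1 → 0 = a.

FI80xa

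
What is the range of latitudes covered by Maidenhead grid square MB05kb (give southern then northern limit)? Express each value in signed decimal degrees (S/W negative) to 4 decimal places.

-74.9583, -74.9167

Field M=12, B=1: +12·20° lon, +1·10° lat → SW at lon 60°, lat -80°.
Square 0, 5: +0·2° lon, +5·1° lat → SW at lon 60°, lat -75°.
Subsquare k=10, b=1: +10·0.0833333° lon, +1·0.0416667° lat → SW at lon 60.8333°, lat -74.9583°.
Cell spans 0.0833333° lon × 0.0416667° lat.
south -74.9583, north -74.9167.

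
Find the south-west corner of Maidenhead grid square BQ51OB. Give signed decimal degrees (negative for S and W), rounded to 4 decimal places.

Field B=1, Q=16: +1·20° lon, +16·10° lat → SW at lon -160°, lat 70°.
Square 5, 1: +5·2° lon, +1·1° lat → SW at lon -150°, lat 71°.
Subsquare o=14, b=1: +14·0.0833333° lon, +1·0.0416667° lat → SW at lon -148.833°, lat 71.0417°.
latitude 71.0417, longitude -148.8333.

71.0417, -148.8333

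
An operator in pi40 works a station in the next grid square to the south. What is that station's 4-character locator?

Latitude square 0; −1 → -1, wraps to 9, carry into field.
Latitude field I = 8; −1 → 7 = H.
The longitude characters are unchanged.

PH49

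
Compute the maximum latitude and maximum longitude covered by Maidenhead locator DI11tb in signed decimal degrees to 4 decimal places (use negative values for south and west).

Field D=3, I=8: +3·20° lon, +8·10° lat → SW at lon -120°, lat -10°.
Square 1, 1: +1·2° lon, +1·1° lat → SW at lon -118°, lat -9°.
Subsquare t=19, b=1: +19·0.0833333° lon, +1·0.0416667° lat → SW at lon -116.417°, lat -8.95833°.
Cell spans 0.0833333° lon × 0.0416667° lat. NE corner is SW corner plus one full cell.
latitude -8.9167, longitude -116.3333.

-8.9167, -116.3333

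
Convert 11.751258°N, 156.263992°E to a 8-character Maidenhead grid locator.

QK81ds10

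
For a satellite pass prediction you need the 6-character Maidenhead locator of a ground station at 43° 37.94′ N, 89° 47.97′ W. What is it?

Offset from 180°W / 90°S: lon 90.2005°, lat 133.6323°.
Field (20°×10°, letters A–R): lon ⌊90.2005/20⌋ = 4 → E; lat ⌊133.6323/10⌋ = 13 → N.
Square (2°×1°, digits 0–9): lon ⌊10.2005/2⌋ = 5; lat ⌊3.6323/1⌋ = 3.
Subsquare (5′×2.5′, letters a–x): lon ⌊0.2005/0.0833333⌋ = 2 → c; lat ⌊0.6323/0.0416667⌋ = 15 → p.

EN53cp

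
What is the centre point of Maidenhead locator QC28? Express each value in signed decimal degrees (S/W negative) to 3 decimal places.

Field Q=16, C=2: +16·20° lon, +2·10° lat → SW at lon 140°, lat -70°.
Square 2, 8: +2·2° lon, +8·1° lat → SW at lon 144°, lat -62°.
Cell spans 2° lon × 1° lat. Centre is SW corner plus half of each.
latitude -61.500, longitude 145.000.

-61.500, 145.000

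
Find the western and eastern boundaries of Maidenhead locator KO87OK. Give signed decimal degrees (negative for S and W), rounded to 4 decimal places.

Field K=10, O=14: +10·20° lon, +14·10° lat → SW at lon 20°, lat 50°.
Square 8, 7: +8·2° lon, +7·1° lat → SW at lon 36°, lat 57°.
Subsquare o=14, k=10: +14·0.0833333° lon, +10·0.0416667° lat → SW at lon 37.1667°, lat 57.4167°.
Cell spans 0.0833333° lon × 0.0416667° lat.
west 37.1667, east 37.2500.

37.1667, 37.2500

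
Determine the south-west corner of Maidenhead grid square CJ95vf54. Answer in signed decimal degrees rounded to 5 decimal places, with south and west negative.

5.22500, -120.20833

Field C=2, J=9: +2·20° lon, +9·10° lat → SW at lon -140°, lat 0°.
Square 9, 5: +9·2° lon, +5·1° lat → SW at lon -122°, lat 5°.
Subsquare v=21, f=5: +21·0.0833333° lon, +5·0.0416667° lat → SW at lon -120.25°, lat 5.20833°.
Extended square 5, 4: +5·0.00833333° lon, +4·0.00416667° lat → SW at lon -120.208°, lat 5.225°.
latitude 5.22500, longitude -120.20833.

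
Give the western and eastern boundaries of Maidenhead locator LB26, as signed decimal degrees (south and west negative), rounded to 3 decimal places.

44.000, 46.000

Field L=11, B=1: +11·20° lon, +1·10° lat → SW at lon 40°, lat -80°.
Square 2, 6: +2·2° lon, +6·1° lat → SW at lon 44°, lat -74°.
Cell spans 2° lon × 1° lat.
west 44.000, east 46.000.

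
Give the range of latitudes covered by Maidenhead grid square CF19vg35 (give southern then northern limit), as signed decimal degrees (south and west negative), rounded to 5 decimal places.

-30.72917, -30.72500

Field C=2, F=5: +2·20° lon, +5·10° lat → SW at lon -140°, lat -40°.
Square 1, 9: +1·2° lon, +9·1° lat → SW at lon -138°, lat -31°.
Subsquare v=21, g=6: +21·0.0833333° lon, +6·0.0416667° lat → SW at lon -136.25°, lat -30.75°.
Extended square 3, 5: +3·0.00833333° lon, +5·0.00416667° lat → SW at lon -136.225°, lat -30.7292°.
Cell spans 0.00833333° lon × 0.00416667° lat.
south -30.72917, north -30.72500.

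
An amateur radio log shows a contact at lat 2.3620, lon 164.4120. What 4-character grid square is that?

Shift to the Maidenhead origin (180°W, 90°S): lon 344.41, lat 92.36.
Field: 344.41/20 → 17 → R, 92.36/10 → 9 → J; chars RJ.
Square: 4.41/2 → 2, 2.36/1 → 2; chars 22.

RJ22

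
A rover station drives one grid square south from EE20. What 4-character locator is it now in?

ED29

Latitude square 0; −1 → -1, wraps to 9, carry into field.
Latitude field E = 4; −1 → 3 = D.
The longitude characters are unchanged.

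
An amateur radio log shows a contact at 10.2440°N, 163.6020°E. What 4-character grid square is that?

RK10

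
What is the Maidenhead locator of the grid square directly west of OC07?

NC97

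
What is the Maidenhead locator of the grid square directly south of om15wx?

OM15ww

Latitude subsquare x = 23; −1 → 22 = w.
The longitude characters are unchanged.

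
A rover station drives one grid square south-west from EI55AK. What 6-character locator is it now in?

EI45xj

Longitude subsquare a = 0; −1 → -1, wraps to 23 = x, carry into square.
Longitude square 5; −1 → 4.
Latitude subsquare k = 10; −1 → 9 = j.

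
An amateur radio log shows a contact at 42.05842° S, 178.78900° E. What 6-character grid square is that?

Offset from 180°W / 90°S: lon 358.7890°, lat 47.9416°.
Field: lon ⌊358.7890/20⌋ = 17 → R; lat ⌊47.9416/10⌋ = 4 → E.
Square: lon ⌊18.7890/2⌋ = 9; lat ⌊7.9416/1⌋ = 7.
Subsquare: lon ⌊0.7890/0.0833333⌋ = 9 → j; lat ⌊0.9416/0.0416667⌋ = 22 → w.

RE97jw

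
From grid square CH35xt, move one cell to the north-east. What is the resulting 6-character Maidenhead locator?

CH45au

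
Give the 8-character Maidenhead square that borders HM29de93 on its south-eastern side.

HM29ee02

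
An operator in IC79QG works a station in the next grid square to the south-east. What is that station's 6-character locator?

Longitude subsquare q = 16; +1 → 17 = r.
Latitude subsquare g = 6; −1 → 5 = f.

IC79rf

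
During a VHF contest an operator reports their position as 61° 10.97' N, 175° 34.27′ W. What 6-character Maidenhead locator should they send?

AP21fe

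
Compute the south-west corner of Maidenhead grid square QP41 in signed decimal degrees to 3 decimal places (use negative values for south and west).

Field Q=16, P=15: +16·20° lon, +15·10° lat → SW at lon 140°, lat 60°.
Square 4, 1: +4·2° lon, +1·1° lat → SW at lon 148°, lat 61°.
latitude 61.000, longitude 148.000.

61.000, 148.000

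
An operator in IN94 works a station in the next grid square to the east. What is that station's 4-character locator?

JN04

Longitude square 9; +1 → 10, wraps to 0, carry into field.
Longitude field I = 8; +1 → 9 = J.
The latitude characters are unchanged.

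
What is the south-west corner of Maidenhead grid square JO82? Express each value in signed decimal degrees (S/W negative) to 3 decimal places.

52.000, 16.000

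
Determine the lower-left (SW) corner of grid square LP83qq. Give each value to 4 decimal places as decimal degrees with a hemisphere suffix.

63.6667° N, 57.3333° E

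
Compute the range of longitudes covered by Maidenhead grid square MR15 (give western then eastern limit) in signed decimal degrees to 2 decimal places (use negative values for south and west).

62.00, 64.00

Field M=12, R=17: +12·20° lon, +17·10° lat → SW at lon 60°, lat 80°.
Square 1, 5: +1·2° lon, +5·1° lat → SW at lon 62°, lat 85°.
Cell spans 2° lon × 1° lat.
west 62.00, east 64.00.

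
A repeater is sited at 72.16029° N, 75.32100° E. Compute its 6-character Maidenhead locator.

Shift to the Maidenhead origin (180°W, 90°S): lon 255.3210, lat 162.1603.
Field: 255.3210/20 → 12 → M, 162.1603/10 → 16 → Q; chars MQ.
Square: 15.3210/2 → 7, 2.1603/1 → 2; chars 72.
Subsquare: 1.3210/0.0833333 → 15 → p, 0.1603/0.0416667 → 3 → d; chars pd.

MQ72pd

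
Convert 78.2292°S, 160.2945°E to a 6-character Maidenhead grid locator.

RB01ds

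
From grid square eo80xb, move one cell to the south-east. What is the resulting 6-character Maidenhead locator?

Longitude subsquare x = 23; +1 → 24, wraps to 0 = a, carry into square.
Longitude square 8; +1 → 9.
Latitude subsquare b = 1; −1 → 0 = a.

EO90aa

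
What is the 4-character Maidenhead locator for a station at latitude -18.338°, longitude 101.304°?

Add 180° to longitude and 90° to latitude: 281.30, 71.66.
Field: 281.30/20 → 14 → O, 71.66/10 → 7 → H; chars OH.
Square: 1.30/2 → 0, 1.66/1 → 1; chars 01.

OH01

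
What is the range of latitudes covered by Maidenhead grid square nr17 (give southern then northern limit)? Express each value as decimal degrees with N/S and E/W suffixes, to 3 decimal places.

87.000° N, 88.000° N

Field N=13, R=17: +13·20° lon, +17·10° lat → SW at lon 80°, lat 80°.
Square 1, 7: +1·2° lon, +7·1° lat → SW at lon 82°, lat 87°.
Cell spans 2° lon × 1° lat.
south 87.000° N, north 88.000° N.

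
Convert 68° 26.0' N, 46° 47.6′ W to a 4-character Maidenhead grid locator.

Shift to the Maidenhead origin (180°W, 90°S): lon 133.21, lat 158.43.
Field: lon ⌊133.21/20⌋ = 6 → G; lat ⌊158.43/10⌋ = 15 → P.
Square: lon ⌊13.21/2⌋ = 6; lat ⌊8.43/1⌋ = 8.

GP68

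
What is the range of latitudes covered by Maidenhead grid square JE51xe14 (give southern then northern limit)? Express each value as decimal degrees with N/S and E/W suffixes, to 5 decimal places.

48.81667° S, 48.81250° S

Field J=9, E=4: +9·20° lon, +4·10° lat → SW at lon 0°, lat -50°.
Square 5, 1: +5·2° lon, +1·1° lat → SW at lon 10°, lat -49°.
Subsquare x=23, e=4: +23·0.0833333° lon, +4·0.0416667° lat → SW at lon 11.9167°, lat -48.8333°.
Extended square 1, 4: +1·0.00833333° lon, +4·0.00416667° lat → SW at lon 11.925°, lat -48.8167°.
Cell spans 0.00833333° lon × 0.00416667° lat.
south 48.81667° S, north 48.81250° S.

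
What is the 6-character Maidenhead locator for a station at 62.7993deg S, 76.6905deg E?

Shift to the Maidenhead origin (180°W, 90°S): lon 256.6905, lat 27.2007.
Field: 256.6905/20 → 12 → M, 27.2007/10 → 2 → C; chars MC.
Square: 16.6905/2 → 8, 7.2007/1 → 7; chars 87.
Subsquare: 0.6905/0.0833333 → 8 → i, 0.2007/0.0416667 → 4 → e; chars ie.

MC87ie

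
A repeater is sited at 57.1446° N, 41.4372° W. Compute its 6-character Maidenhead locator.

Offset from 180°W / 90°S: lon 138.5628°, lat 147.1446°.
Field: lon ⌊138.5628/20⌋ = 6 → G; lat ⌊147.1446/10⌋ = 14 → O.
Square: lon ⌊18.5628/2⌋ = 9; lat ⌊7.1446/1⌋ = 7.
Subsquare: lon ⌊0.5628/0.0833333⌋ = 6 → g; lat ⌊0.1446/0.0416667⌋ = 3 → d.

GO97gd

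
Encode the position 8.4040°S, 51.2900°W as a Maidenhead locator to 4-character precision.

Offset from 180°W / 90°S: lon 128.71°, lat 81.60°.
Field: 128.71/20 → 6 → G, 81.60/10 → 8 → I; chars GI.
Square: 8.71/2 → 4, 1.60/1 → 1; chars 41.

GI41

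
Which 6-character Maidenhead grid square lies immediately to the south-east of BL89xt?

Longitude subsquare x = 23; +1 → 24, wraps to 0 = a, carry into square.
Longitude square 8; +1 → 9.
Latitude subsquare t = 19; −1 → 18 = s.

BL99as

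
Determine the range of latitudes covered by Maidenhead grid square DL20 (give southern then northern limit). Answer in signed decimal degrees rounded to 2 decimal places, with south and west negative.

Field D=3, L=11: +3·20° lon, +11·10° lat → SW at lon -120°, lat 20°.
Square 2, 0: +2·2° lon, +0·1° lat → SW at lon -116°, lat 20°.
Cell spans 2° lon × 1° lat.
south 20.00, north 21.00.

20.00, 21.00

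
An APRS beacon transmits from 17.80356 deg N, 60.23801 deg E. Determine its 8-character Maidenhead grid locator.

MK07ct82

Shift to the Maidenhead origin (180°W, 90°S): lon 240.23801, lat 107.80356.
Field (20°×10°, letters A–R): lon ⌊240.23801/20⌋ = 12 → M; lat ⌊107.80356/10⌋ = 10 → K.
Square (2°×1°, digits 0–9): lon ⌊0.23801/2⌋ = 0; lat ⌊7.80356/1⌋ = 7.
Subsquare (5′×2.5′, letters a–x): lon ⌊0.23801/0.0833333⌋ = 2 → c; lat ⌊0.80356/0.0416667⌋ = 19 → t.
Extended square (30″×15″, digits 0–9): lon ⌊0.07134/0.00833333⌋ = 8; lat ⌊0.01189/0.00416667⌋ = 2.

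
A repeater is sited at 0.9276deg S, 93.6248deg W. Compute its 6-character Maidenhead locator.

EI39eb

Add 180° to longitude and 90° to latitude: 86.3752, 89.0724.
Field (20°×10°, letters A–R): lon ⌊86.3752/20⌋ = 4 → E; lat ⌊89.0724/10⌋ = 8 → I.
Square (2°×1°, digits 0–9): lon ⌊6.3752/2⌋ = 3; lat ⌊9.0724/1⌋ = 9.
Subsquare (5′×2.5′, letters a–x): lon ⌊0.3752/0.0833333⌋ = 4 → e; lat ⌊0.0724/0.0416667⌋ = 1 → b.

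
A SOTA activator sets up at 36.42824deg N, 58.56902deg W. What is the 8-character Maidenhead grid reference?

Offset from 180°W / 90°S: lon 121.43098°, lat 126.42824°.
Field (20°×10°, letters A–R): 121.43098/20 → 6 → G, 126.42824/10 → 12 → M; chars GM.
Square (2°×1°, digits 0–9): 1.43098/2 → 0, 6.42824/1 → 6; chars 06.
Subsquare (5′×2.5′, letters a–x): 1.43098/0.0833333 → 17 → r, 0.42824/0.0416667 → 10 → k; chars rk.
Extended square (30″×15″, digits 0–9): 0.01431/0.00833333 → 1, 0.01157/0.00416667 → 2; chars 12.

GM06rk12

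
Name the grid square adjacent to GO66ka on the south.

GO65kx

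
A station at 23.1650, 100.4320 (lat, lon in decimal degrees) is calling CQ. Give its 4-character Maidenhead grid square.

OL03

Offset from 180°W / 90°S: lon 280.43°, lat 113.16°.
Field (20°×10°, letters A–R): 280.43/20 → 14 → O, 113.16/10 → 11 → L; chars OL.
Square (2°×1°, digits 0–9): 0.43/2 → 0, 3.16/1 → 3; chars 03.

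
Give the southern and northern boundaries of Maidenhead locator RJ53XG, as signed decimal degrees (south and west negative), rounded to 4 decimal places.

Field R=17, J=9: +17·20° lon, +9·10° lat → SW at lon 160°, lat 0°.
Square 5, 3: +5·2° lon, +3·1° lat → SW at lon 170°, lat 3°.
Subsquare x=23, g=6: +23·0.0833333° lon, +6·0.0416667° lat → SW at lon 171.917°, lat 3.25°.
Cell spans 0.0833333° lon × 0.0416667° lat.
south 3.2500, north 3.2917.

3.2500, 3.2917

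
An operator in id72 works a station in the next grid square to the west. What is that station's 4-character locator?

ID62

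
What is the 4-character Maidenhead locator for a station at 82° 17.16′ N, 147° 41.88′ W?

BR62

Add 180° to longitude and 90° to latitude: 32.30, 172.29.
Field: lon ⌊32.30/20⌋ = 1 → B; lat ⌊172.29/10⌋ = 17 → R.
Square: lon ⌊12.30/2⌋ = 6; lat ⌊2.29/1⌋ = 2.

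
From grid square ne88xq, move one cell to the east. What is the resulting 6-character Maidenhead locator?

NE98aq

Longitude subsquare x = 23; +1 → 24, wraps to 0 = a, carry into square.
Longitude square 8; +1 → 9.
The latitude characters are unchanged.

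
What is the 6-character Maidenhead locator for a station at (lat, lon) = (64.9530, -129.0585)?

Offset from 180°W / 90°S: lon 50.9415°, lat 154.9530°.
Field: 50.9415/20 → 2 → C, 154.9530/10 → 15 → P; chars CP.
Square: 10.9415/2 → 5, 4.9530/1 → 4; chars 54.
Subsquare: 0.9415/0.0833333 → 11 → l, 0.9530/0.0416667 → 22 → w; chars lw.

CP54lw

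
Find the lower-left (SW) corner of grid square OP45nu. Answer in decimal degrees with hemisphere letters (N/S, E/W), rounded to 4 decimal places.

65.8333° N, 109.0833° E

Field O=14, P=15: +14·20° lon, +15·10° lat → SW at lon 100°, lat 60°.
Square 4, 5: +4·2° lon, +5·1° lat → SW at lon 108°, lat 65°.
Subsquare n=13, u=20: +13·0.0833333° lon, +20·0.0416667° lat → SW at lon 109.083°, lat 65.8333°.
latitude 65.8333° N, longitude 109.0833° E.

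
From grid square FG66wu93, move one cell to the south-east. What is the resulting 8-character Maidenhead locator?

FG66xu02

Longitude extended square 9; +1 → 10, wraps to 0, carry into subsquare.
Longitude subsquare w = 22; +1 → 23 = x.
Latitude extended square 3; −1 → 2.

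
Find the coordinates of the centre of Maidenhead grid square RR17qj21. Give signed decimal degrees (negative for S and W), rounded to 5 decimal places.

87.38125, 163.35417

Field R=17, R=17: +17·20° lon, +17·10° lat → SW at lon 160°, lat 80°.
Square 1, 7: +1·2° lon, +7·1° lat → SW at lon 162°, lat 87°.
Subsquare q=16, j=9: +16·0.0833333° lon, +9·0.0416667° lat → SW at lon 163.333°, lat 87.375°.
Extended square 2, 1: +2·0.00833333° lon, +1·0.00416667° lat → SW at lon 163.35°, lat 87.3792°.
Cell spans 0.00833333° lon × 0.00416667° lat. Centre is SW corner plus half of each.
latitude 87.38125, longitude 163.35417.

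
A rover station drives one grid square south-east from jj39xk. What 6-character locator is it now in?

Longitude subsquare x = 23; +1 → 24, wraps to 0 = a, carry into square.
Longitude square 3; +1 → 4.
Latitude subsquare k = 10; −1 → 9 = j.

JJ49aj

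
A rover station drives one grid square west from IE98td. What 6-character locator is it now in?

IE98sd

Longitude subsquare t = 19; −1 → 18 = s.
The latitude characters are unchanged.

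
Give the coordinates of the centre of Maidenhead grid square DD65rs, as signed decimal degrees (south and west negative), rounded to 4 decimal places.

-54.2292, -106.5417

Field D=3, D=3: +3·20° lon, +3·10° lat → SW at lon -120°, lat -60°.
Square 6, 5: +6·2° lon, +5·1° lat → SW at lon -108°, lat -55°.
Subsquare r=17, s=18: +17·0.0833333° lon, +18·0.0416667° lat → SW at lon -106.583°, lat -54.25°.
Cell spans 0.0833333° lon × 0.0416667° lat. Centre is SW corner plus half of each.
latitude -54.2292, longitude -106.5417.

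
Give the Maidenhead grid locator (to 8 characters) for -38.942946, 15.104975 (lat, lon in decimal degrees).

JF71nb23

Offset from 180°W / 90°S: lon 195.10497°, lat 51.05705°.
Field (20°×10°, letters A–R): 195.10497/20 → 9 → J, 51.05705/10 → 5 → F; chars JF.
Square (2°×1°, digits 0–9): 15.10497/2 → 7, 1.05705/1 → 1; chars 71.
Subsquare (5′×2.5′, letters a–x): 1.10497/0.0833333 → 13 → n, 0.05705/0.0416667 → 1 → b; chars nb.
Extended square (30″×15″, digits 0–9): 0.02164/0.00833333 → 2, 0.01539/0.00416667 → 3; chars 23.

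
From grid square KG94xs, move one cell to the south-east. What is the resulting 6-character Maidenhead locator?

Longitude subsquare x = 23; +1 → 24, wraps to 0 = a, carry into square.
Longitude square 9; +1 → 10, wraps to 0, carry into field.
Longitude field K = 10; +1 → 11 = L.
Latitude subsquare s = 18; −1 → 17 = r.

LG04ar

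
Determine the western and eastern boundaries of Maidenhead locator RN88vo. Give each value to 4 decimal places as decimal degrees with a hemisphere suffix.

Field R=17, N=13: +17·20° lon, +13·10° lat → SW at lon 160°, lat 40°.
Square 8, 8: +8·2° lon, +8·1° lat → SW at lon 176°, lat 48°.
Subsquare v=21, o=14: +21·0.0833333° lon, +14·0.0416667° lat → SW at lon 177.75°, lat 48.5833°.
Cell spans 0.0833333° lon × 0.0416667° lat.
west 177.7500° E, east 177.8333° E.

177.7500° E, 177.8333° E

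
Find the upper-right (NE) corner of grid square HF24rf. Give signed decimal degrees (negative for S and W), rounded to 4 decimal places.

Field H=7, F=5: +7·20° lon, +5·10° lat → SW at lon -40°, lat -40°.
Square 2, 4: +2·2° lon, +4·1° lat → SW at lon -36°, lat -36°.
Subsquare r=17, f=5: +17·0.0833333° lon, +5·0.0416667° lat → SW at lon -34.5833°, lat -35.7917°.
Cell spans 0.0833333° lon × 0.0416667° lat. NE corner is SW corner plus one full cell.
latitude -35.7500, longitude -34.5000.

-35.7500, -34.5000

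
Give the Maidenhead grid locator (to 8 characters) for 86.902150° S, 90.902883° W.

Offset from 180°W / 90°S: lon 89.09712°, lat 3.09785°.
Field: 89.09712/20 → 4 → E, 3.09785/10 → 0 → A; chars EA.
Square: 9.09712/2 → 4, 3.09785/1 → 3; chars 43.
Subsquare: 1.09712/0.0833333 → 13 → n, 0.09785/0.0416667 → 2 → c; chars nc.
Extended square: 0.01378/0.00833333 → 1, 0.01452/0.00416667 → 3; chars 13.

EA43nc13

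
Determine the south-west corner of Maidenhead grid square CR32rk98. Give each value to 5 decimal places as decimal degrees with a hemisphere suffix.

Field C=2, R=17: +2·20° lon, +17·10° lat → SW at lon -140°, lat 80°.
Square 3, 2: +3·2° lon, +2·1° lat → SW at lon -134°, lat 82°.
Subsquare r=17, k=10: +17·0.0833333° lon, +10·0.0416667° lat → SW at lon -132.583°, lat 82.4167°.
Extended square 9, 8: +9·0.00833333° lon, +8·0.00416667° lat → SW at lon -132.508°, lat 82.45°.
latitude 82.45000° N, longitude 132.50833° W.

82.45000° N, 132.50833° W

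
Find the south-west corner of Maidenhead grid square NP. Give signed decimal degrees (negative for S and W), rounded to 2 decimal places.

60.00, 80.00

Field N=13, P=15: +13·20° lon, +15·10° lat → SW at lon 80°, lat 60°.
latitude 60.00, longitude 80.00.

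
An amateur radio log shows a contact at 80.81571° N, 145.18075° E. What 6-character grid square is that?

Offset from 180°W / 90°S: lon 325.1807°, lat 170.8157°.
Field: 325.1807/20 → 16 → Q, 170.8157/10 → 17 → R; chars QR.
Square: 5.1807/2 → 2, 0.8157/1 → 0; chars 20.
Subsquare: 1.1807/0.0833333 → 14 → o, 0.8157/0.0416667 → 19 → t; chars ot.

QR20ot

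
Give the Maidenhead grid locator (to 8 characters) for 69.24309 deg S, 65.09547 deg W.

Shift to the Maidenhead origin (180°W, 90°S): lon 114.90453, lat 20.75691.
Field: lon ⌊114.90453/20⌋ = 5 → F; lat ⌊20.75691/10⌋ = 2 → C.
Square: lon ⌊14.90453/2⌋ = 7; lat ⌊0.75691/1⌋ = 0.
Subsquare: lon ⌊0.90453/0.0833333⌋ = 10 → k; lat ⌊0.75691/0.0416667⌋ = 18 → s.
Extended square: lon ⌊0.07120/0.00833333⌋ = 8; lat ⌊0.00691/0.00416667⌋ = 1.

FC70ks81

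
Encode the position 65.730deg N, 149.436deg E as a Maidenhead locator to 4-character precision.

Offset from 180°W / 90°S: lon 329.44°, lat 155.73°.
Field: 329.44/20 → 16 → Q, 155.73/10 → 15 → P; chars QP.
Square: 9.44/2 → 4, 5.73/1 → 5; chars 45.

QP45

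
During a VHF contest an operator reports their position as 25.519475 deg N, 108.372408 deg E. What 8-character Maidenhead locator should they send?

OL45em44

Offset from 180°W / 90°S: lon 288.37241°, lat 115.51947°.
Field (20°×10°, letters A–R): lon ⌊288.37241/20⌋ = 14 → O; lat ⌊115.51947/10⌋ = 11 → L.
Square (2°×1°, digits 0–9): lon ⌊8.37241/2⌋ = 4; lat ⌊5.51947/1⌋ = 5.
Subsquare (5′×2.5′, letters a–x): lon ⌊0.37241/0.0833333⌋ = 4 → e; lat ⌊0.51947/0.0416667⌋ = 12 → m.
Extended square (30″×15″, digits 0–9): lon ⌊0.03907/0.00833333⌋ = 4; lat ⌊0.01947/0.00416667⌋ = 4.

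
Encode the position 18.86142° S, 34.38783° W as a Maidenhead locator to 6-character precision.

HH21td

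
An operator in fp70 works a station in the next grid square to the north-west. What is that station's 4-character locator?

Longitude square 7; −1 → 6.
Latitude square 0; +1 → 1.

FP61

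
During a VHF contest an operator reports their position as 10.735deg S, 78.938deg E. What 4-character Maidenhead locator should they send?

Offset from 180°W / 90°S: lon 258.94°, lat 79.27°.
Field: lon ⌊258.94/20⌋ = 12 → M; lat ⌊79.27/10⌋ = 7 → H.
Square: lon ⌊18.94/2⌋ = 9; lat ⌊9.27/1⌋ = 9.

MH99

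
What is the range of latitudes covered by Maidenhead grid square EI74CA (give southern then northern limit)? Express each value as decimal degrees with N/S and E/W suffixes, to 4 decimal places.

6.0000° S, 5.9583° S

Field E=4, I=8: +4·20° lon, +8·10° lat → SW at lon -100°, lat -10°.
Square 7, 4: +7·2° lon, +4·1° lat → SW at lon -86°, lat -6°.
Subsquare c=2, a=0: +2·0.0833333° lon, +0·0.0416667° lat → SW at lon -85.8333°, lat -6°.
Cell spans 0.0833333° lon × 0.0416667° lat.
south 6.0000° S, north 5.9583° S.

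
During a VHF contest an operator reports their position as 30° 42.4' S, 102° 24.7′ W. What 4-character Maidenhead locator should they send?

Shift to the Maidenhead origin (180°W, 90°S): lon 77.59, lat 59.29.
Field: lon ⌊77.59/20⌋ = 3 → D; lat ⌊59.29/10⌋ = 5 → F.
Square: lon ⌊17.59/2⌋ = 8; lat ⌊9.29/1⌋ = 9.

DF89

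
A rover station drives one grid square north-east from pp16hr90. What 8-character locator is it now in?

PP16ir01

Longitude extended square 9; +1 → 10, wraps to 0, carry into subsquare.
Longitude subsquare h = 7; +1 → 8 = i.
Latitude extended square 0; +1 → 1.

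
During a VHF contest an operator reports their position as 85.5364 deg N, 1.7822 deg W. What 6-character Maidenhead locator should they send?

Shift to the Maidenhead origin (180°W, 90°S): lon 178.2178, lat 175.5364.
Field: 178.2178/20 → 8 → I, 175.5364/10 → 17 → R; chars IR.
Square: 18.2178/2 → 9, 5.5364/1 → 5; chars 95.
Subsquare: 0.2178/0.0833333 → 2 → c, 0.5364/0.0416667 → 12 → m; chars cm.

IR95cm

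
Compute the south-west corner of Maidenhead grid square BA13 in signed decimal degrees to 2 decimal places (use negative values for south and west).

Field B=1, A=0: +1·20° lon, +0·10° lat → SW at lon -160°, lat -90°.
Square 1, 3: +1·2° lon, +3·1° lat → SW at lon -158°, lat -87°.
latitude -87.00, longitude -158.00.

-87.00, -158.00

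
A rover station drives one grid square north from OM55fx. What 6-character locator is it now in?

OM56fa

Latitude subsquare x = 23; +1 → 24, wraps to 0 = a, carry into square.
Latitude square 5; +1 → 6.
The longitude characters are unchanged.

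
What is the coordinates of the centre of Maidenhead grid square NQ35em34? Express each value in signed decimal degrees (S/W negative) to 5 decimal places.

75.51875, 86.36250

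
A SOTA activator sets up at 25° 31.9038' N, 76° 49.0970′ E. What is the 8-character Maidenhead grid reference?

ML85jm87

Offset from 180°W / 90°S: lon 256.81828°, lat 115.53173°.
Field: 256.81828/20 → 12 → M, 115.53173/10 → 11 → L; chars ML.
Square: 16.81828/2 → 8, 5.53173/1 → 5; chars 85.
Subsquare: 0.81828/0.0833333 → 9 → j, 0.53173/0.0416667 → 12 → m; chars jm.
Extended square: 0.06828/0.00833333 → 8, 0.03173/0.00416667 → 7; chars 87.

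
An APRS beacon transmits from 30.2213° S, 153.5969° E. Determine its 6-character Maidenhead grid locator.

QF69ts

Shift to the Maidenhead origin (180°W, 90°S): lon 333.5969, lat 59.7787.
Field: lon ⌊333.5969/20⌋ = 16 → Q; lat ⌊59.7787/10⌋ = 5 → F.
Square: lon ⌊13.5969/2⌋ = 6; lat ⌊9.7787/1⌋ = 9.
Subsquare: lon ⌊1.5969/0.0833333⌋ = 19 → t; lat ⌊0.7787/0.0416667⌋ = 18 → s.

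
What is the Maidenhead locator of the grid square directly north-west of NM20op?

Longitude subsquare o = 14; −1 → 13 = n.
Latitude subsquare p = 15; +1 → 16 = q.

NM20nq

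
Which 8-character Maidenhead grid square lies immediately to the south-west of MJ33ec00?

MJ33db99

Longitude extended square 0; −1 → -1, wraps to 9, carry into subsquare.
Longitude subsquare e = 4; −1 → 3 = d.
Latitude extended square 0; −1 → -1, wraps to 9, carry into subsquare.
Latitude subsquare c = 2; −1 → 1 = b.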